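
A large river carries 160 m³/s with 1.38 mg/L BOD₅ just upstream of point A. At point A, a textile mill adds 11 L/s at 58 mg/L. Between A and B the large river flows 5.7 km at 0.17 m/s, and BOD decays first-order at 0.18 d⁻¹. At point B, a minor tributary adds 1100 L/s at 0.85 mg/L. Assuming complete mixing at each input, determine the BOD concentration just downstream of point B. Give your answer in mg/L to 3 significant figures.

11 L/s = 0.011 m³/s.
After input A: C = (160·1.38 + 0.011·58) / 160 = 1.384 mg/L.
Over the 5.7 km reach to input B (t = 3.353e+04 s = 0.3881 d), decay gives C = 1.384·exp(−0.18·0.3881) = 1.291 mg/L.
1100 L/s = 1.1 m³/s.
After input B: C = (160·1.291 + 1.1·0.85) / 161.1 = 1.288 mg/L.

1.29 mg/L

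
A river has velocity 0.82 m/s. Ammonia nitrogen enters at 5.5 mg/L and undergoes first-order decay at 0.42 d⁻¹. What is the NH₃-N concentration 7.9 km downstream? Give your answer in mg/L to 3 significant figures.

5.25 mg/L

Travel time t = 7.9 km / 0.82 m/s = 7900/0.82 = 9634 s = 0.1115 d.
First-order decay: C = 5.5·exp(−0.42·0.1115) = 5.5·0.9542 = 5.248 mg/L.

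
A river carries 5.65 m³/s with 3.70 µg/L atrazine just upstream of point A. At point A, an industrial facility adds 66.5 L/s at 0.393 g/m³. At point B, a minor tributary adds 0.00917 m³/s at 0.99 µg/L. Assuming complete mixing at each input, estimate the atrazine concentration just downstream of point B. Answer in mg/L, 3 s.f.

0.00822 mg/L

3.70 µg/L = 0.0037 mg/L.
66.5 L/s = 0.0665 m³/s.
After input A: C = (5.65·0.0037 + 0.0665·0.393) / 5.716 = 0.008229 mg/L.
0.99 µg/L = 0.00099 mg/L.
After input B: C = (5.716·0.008229 + 0.00917·0.00099) / 5.726 = 0.008217 mg/L.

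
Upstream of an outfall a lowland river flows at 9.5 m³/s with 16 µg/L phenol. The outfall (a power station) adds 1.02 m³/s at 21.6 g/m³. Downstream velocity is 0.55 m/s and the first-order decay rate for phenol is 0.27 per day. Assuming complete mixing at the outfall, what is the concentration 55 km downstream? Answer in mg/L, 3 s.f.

1.54 mg/L

16 µg/L = 0.016 mg/L.
After complete mixing, C₀ = (1.02·21.6 + 9.5·0.016) / 10.52 = 2.109 mg/L.
Travel time t = 5.5e+04 m / 0.55 m/s = 1e+05 s = 1.157 d.
C = 2.109·exp(−0.27·1.157) = 2.109·0.7316 = 1.543 mg/L.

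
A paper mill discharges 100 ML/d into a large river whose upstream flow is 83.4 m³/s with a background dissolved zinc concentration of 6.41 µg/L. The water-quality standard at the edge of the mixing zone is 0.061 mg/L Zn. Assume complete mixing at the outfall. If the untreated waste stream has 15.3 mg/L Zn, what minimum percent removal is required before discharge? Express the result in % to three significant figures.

73.9 %

100 ML/d = 1.157 m³/s.
6.41 µg/L = 0.00641 mg/L.
Mass balance: 0.061·84.56 = 1.157·Cₑ + 83.4·0.00641.
Cₑ = (5.158 − 0.5346) / 1.157 = 3.995 mg/L.
Required removal = 1 − 3.995/15.3 = 73.89 %.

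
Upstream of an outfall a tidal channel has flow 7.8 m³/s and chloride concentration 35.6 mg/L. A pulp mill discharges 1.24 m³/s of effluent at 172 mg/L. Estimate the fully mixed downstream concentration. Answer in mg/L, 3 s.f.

54.3 mg/L

Flow-weighted mixing gives C = (1.24·172 + 7.8·35.6) / (1.24 + 7.8) = 491/9.04 = 54.31 mg/L.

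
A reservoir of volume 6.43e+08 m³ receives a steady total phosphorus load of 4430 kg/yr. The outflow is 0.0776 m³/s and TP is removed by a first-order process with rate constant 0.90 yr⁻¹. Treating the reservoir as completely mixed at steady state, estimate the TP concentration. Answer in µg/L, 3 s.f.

Outflow Q = 0.0776 m³/s × 3.156e+07 s/yr = 2.449e+06 m³/yr.
Steady-state CSTR mass balance: W = Q·C + k·V·C, so C = W/(Q + kV).
Q + kV = 2.449e+06 + 0.90·6.43e+08 = 5.811e+08 m³/yr.
C = 4430/5.811e+08 = 7.623e-06 kg/m³ = 0.007623 mg/L = 7.623 µg/L.

7.62 µg/L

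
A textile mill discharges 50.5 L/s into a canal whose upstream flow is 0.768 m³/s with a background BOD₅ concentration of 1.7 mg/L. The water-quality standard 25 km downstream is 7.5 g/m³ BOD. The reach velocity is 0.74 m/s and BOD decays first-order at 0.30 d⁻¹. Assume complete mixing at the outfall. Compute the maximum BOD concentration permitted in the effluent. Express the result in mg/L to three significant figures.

111 mg/L

50.5 L/s = 0.0505 m³/s.
Travel time to the compliance point: t = 2.5e+04/0.74 = 3.378e+04 s = 0.391 d; decay factor exp(−0.30·0.391) = 0.8893.
So the concentration just after mixing may be at most 7.5/0.8893 = 8.433 mg/L.
Mass balance: 8.433·0.8185 = 0.0505·Cₑ + 0.768·1.7.
Cₑ = (6.903 − 1.306) / 0.0505 = 110.8 mg/L.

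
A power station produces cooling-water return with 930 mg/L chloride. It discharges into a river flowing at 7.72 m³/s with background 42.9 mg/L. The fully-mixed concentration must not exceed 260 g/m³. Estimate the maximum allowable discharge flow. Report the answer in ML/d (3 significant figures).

216 ML/d

Mass balance at complete mixing: C_std·(Q_w + Q_r) = Q_w·C_e + Q_r·C_b.
Rearranging, Q_w = Q_r·(C_std − C_b)/(C_e − C_std) = 7.72·(260 − 42.9) / (930 − 260) = 2.502 m³/s.
= 216.1 ML/d.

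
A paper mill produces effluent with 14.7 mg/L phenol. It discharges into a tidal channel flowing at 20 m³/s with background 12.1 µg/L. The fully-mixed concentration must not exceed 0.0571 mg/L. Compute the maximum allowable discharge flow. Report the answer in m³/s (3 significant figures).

12.1 µg/L = 0.0121 mg/L.
Mass balance at complete mixing: C_std·(Q_w + Q_r) = Q_w·C_e + Q_r·C_b.
Rearranging, Q_w = Q_r·(C_std − C_b)/(C_e − C_std) = 20·(0.0571 − 0.0121) / (14.7 − 0.0571) = 0.06146 m³/s.

0.0615 m³/s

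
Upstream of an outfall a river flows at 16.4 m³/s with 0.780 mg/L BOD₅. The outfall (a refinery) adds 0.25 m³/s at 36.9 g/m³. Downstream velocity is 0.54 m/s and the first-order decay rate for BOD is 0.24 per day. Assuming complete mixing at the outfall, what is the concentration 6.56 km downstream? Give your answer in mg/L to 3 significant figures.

1.28 mg/L

After complete mixing, C₀ = (0.25·36.9 + 16.4·0.78) / 16.65 = 1.322 mg/L.
Travel time t = 6560 m / 0.54 m/s = 1.215e+04 s = 0.1406 d.
C = 1.322·exp(−0.24·0.1406) = 1.322·0.9668 = 1.278 mg/L.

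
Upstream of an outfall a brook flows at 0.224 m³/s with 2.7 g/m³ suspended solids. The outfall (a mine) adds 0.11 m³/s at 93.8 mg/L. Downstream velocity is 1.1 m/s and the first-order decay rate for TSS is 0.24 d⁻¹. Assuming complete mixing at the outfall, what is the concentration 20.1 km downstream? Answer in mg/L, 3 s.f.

31.1 mg/L

After complete mixing, C₀ = (0.11·93.8 + 0.224·2.7) / 0.334 = 32.7 mg/L.
Travel time t = 2.01e+04 m / 1.1 m/s = 1.827e+04 s = 0.2115 d.
C = 32.7·exp(−0.24·0.2115) = 32.7·0.9505 = 31.08 mg/L.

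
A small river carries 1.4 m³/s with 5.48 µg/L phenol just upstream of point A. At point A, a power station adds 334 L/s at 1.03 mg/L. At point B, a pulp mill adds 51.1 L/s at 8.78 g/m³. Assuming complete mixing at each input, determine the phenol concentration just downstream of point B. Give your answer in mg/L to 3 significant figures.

5.48 µg/L = 0.00548 mg/L.
334 L/s = 0.334 m³/s.
After input A: C = (1.4·0.00548 + 0.334·1.03) / 1.734 = 0.2028 mg/L.
51.1 L/s = 0.0511 m³/s.
After input B: C = (1.734·0.2028 + 0.0511·8.78) / 1.785 = 0.4484 mg/L.

0.448 mg/L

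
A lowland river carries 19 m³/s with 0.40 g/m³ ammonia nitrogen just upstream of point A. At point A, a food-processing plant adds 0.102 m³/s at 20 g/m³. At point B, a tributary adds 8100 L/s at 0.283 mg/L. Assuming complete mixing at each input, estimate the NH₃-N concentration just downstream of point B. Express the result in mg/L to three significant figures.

After input A: C = (19·0.4 + 0.102·20) / 19.1 = 0.5047 mg/L.
8100 L/s = 8.1 m³/s.
After input B: C = (19.1·0.5047 + 8.1·0.283) / 27.2 = 0.4387 mg/L.

0.439 mg/L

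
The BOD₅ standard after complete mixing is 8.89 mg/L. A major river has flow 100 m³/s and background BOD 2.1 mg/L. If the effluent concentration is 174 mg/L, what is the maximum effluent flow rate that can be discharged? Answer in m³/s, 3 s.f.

4.11 m³/s

Mass balance at complete mixing: C_std·(Q_w + Q_r) = Q_w·C_e + Q_r·C_b.
Rearranging, Q_w = Q_r·(C_std − C_b)/(C_e − C_std) = 100·(8.89 − 2.1) / (174 − 8.89) = 4.112 m³/s.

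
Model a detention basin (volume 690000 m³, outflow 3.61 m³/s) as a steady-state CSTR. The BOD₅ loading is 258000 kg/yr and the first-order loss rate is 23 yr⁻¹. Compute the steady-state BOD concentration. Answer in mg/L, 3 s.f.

Outflow Q = 3.61 m³/s × 3.156e+07 s/yr = 1.139e+08 m³/yr.
Steady-state CSTR mass balance: W = Q·C + k·V·C, so C = W/(Q + kV).
Q + kV = 1.139e+08 + 23·690000 = 1.298e+08 m³/yr.
C = 258000/1.298e+08 = 0.001988 kg/m³ = 1.988 mg/L.

1.99 mg/L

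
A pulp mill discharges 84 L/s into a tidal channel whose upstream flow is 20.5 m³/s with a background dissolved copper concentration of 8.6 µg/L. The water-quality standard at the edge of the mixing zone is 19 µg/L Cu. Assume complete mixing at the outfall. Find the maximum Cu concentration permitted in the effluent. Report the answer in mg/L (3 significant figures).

84 L/s = 0.084 m³/s.
8.6 µg/L = 0.0086 mg/L.
19 µg/L = 0.019 mg/L.
Mass balance: 0.019·20.58 = 0.084·Cₑ + 20.5·0.0086.
Cₑ = (0.3911 − 0.1763) / 0.084 = 2.557 mg/L.

2.56 mg/L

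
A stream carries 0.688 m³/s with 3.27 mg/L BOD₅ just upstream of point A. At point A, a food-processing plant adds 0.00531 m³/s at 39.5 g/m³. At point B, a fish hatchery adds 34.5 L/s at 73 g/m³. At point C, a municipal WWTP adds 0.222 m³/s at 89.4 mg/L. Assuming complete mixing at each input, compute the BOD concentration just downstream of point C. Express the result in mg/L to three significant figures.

26.1 mg/L

After input A: C = (0.688·3.27 + 0.00531·39.5) / 0.6933 = 3.547 mg/L.
34.5 L/s = 0.0345 m³/s.
After input B: C = (0.6933·3.547 + 0.0345·73) / 0.7278 = 6.84 mg/L.
After input C: C = (0.7278·6.84 + 0.222·89.4) / 0.9498 = 26.14 mg/L.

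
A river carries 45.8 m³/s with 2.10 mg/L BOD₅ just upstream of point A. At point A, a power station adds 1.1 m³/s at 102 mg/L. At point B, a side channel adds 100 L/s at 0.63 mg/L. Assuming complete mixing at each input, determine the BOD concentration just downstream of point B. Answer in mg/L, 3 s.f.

After input A: C = (45.8·2.1 + 1.1·102) / 46.9 = 4.443 mg/L.
100 L/s = 0.1 m³/s.
After input B: C = (46.9·4.443 + 0.1·0.63) / 47 = 4.435 mg/L.

4.43 mg/L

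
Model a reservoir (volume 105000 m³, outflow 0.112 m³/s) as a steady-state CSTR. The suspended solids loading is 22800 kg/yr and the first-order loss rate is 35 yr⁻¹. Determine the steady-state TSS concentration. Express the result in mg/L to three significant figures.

3.16 mg/L

Outflow Q = 0.112 m³/s × 3.156e+07 s/yr = 3.534e+06 m³/yr.
Steady-state CSTR mass balance: W = Q·C + k·V·C, so C = W/(Q + kV).
Q + kV = 3.534e+06 + 35·105000 = 7.209e+06 m³/yr.
C = 22800/7.209e+06 = 0.003163 kg/m³ = 3.163 mg/L.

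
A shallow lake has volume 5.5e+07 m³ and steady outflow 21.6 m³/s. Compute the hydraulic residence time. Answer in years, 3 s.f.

Q = 21.6 m³/s × 3.156e+07 s/yr = 6.816e+08 m³/yr.
Hydraulic residence time τ = V/Q = 5.5e+07/6.816e+08 = 0.08069 yr.

0.0807 yr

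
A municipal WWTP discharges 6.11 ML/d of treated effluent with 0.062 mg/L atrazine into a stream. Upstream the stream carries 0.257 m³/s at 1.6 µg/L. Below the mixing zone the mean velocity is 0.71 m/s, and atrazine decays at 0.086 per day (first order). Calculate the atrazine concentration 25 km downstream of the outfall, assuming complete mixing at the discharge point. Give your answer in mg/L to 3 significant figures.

6.11 ML/d = 0.07072 m³/s.
1.6 µg/L = 0.0016 mg/L.
After complete mixing, C₀ = (0.07072·0.062 + 0.257·0.0016) / 0.3277 = 0.01463 mg/L.
Travel time t = 2.5e+04 m / 0.71 m/s = 3.521e+04 s = 0.4075 d.
C = 0.01463·exp(−0.086·0.4075) = 0.01463·0.9656 = 0.01413 mg/L.

0.0141 mg/L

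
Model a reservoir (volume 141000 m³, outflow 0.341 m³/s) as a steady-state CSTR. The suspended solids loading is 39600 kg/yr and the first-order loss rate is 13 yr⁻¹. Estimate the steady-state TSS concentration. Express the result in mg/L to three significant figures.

3.14 mg/L

Outflow Q = 0.341 m³/s × 3.156e+07 s/yr = 1.076e+07 m³/yr.
Steady-state CSTR mass balance: W = Q·C + k·V·C, so C = W/(Q + kV).
Q + kV = 1.076e+07 + 13·141000 = 1.259e+07 m³/yr.
C = 39600/1.259e+07 = 0.003144 kg/m³ = 3.144 mg/L.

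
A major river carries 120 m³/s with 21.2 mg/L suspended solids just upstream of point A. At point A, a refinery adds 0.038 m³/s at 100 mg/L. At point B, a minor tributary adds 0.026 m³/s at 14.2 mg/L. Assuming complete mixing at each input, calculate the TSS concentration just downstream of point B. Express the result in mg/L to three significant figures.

21.2 mg/L

After input A: C = (120·21.2 + 0.038·100) / 120 = 21.22 mg/L.
After input B: C = (120·21.22 + 0.026·14.2) / 120.1 = 21.22 mg/L.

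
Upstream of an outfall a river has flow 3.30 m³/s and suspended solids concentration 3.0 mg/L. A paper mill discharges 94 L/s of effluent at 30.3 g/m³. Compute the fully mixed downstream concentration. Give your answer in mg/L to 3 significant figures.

94 L/s = 0.094 m³/s.
Flow-weighted mixing gives C = (0.094·30.3 + 3.3·3) / (0.094 + 3.3) = 12.75/3.394 = 3.756 mg/L.

3.76 mg/L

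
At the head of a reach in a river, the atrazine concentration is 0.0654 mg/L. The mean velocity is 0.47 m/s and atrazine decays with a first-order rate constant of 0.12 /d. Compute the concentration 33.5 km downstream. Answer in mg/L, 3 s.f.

Travel time t = 33.5 km / 0.47 m/s = 3.35e+04/0.47 = 7.128e+04 s = 0.825 d.
First-order decay: C = 0.0654·exp(−0.12·0.825) = 0.0654·0.9057 = 0.05924 mg/L.

0.0592 mg/L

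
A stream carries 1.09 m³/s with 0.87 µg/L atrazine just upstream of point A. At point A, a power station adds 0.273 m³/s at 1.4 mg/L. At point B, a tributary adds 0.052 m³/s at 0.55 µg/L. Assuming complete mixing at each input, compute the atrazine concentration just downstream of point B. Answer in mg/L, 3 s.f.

0.271 mg/L

0.87 µg/L = 0.00087 mg/L.
After input A: C = (1.09·0.00087 + 0.273·1.4) / 1.363 = 0.2811 mg/L.
0.55 µg/L = 0.00055 mg/L.
After input B: C = (1.363·0.2811 + 0.052·0.00055) / 1.415 = 0.2708 mg/L.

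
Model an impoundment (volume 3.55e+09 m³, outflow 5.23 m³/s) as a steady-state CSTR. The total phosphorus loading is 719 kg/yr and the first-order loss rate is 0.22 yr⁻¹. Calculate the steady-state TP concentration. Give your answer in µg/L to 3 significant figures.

Outflow Q = 5.23 m³/s × 3.156e+07 s/yr = 1.65e+08 m³/yr.
Steady-state CSTR mass balance: W = Q·C + k·V·C, so C = W/(Q + kV).
Q + kV = 1.65e+08 + 0.22·3.55e+09 = 9.46e+08 m³/yr.
C = 719/9.46e+08 = 7.6e-07 kg/m³ = 0.00076 mg/L = 0.76 µg/L.

0.760 µg/L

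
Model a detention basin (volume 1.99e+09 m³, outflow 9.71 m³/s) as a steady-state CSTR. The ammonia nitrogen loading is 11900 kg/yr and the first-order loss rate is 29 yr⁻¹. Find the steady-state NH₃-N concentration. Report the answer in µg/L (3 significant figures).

0.205 µg/L

Outflow Q = 9.71 m³/s × 3.156e+07 s/yr = 3.064e+08 m³/yr.
Steady-state CSTR mass balance: W = Q·C + k·V·C, so C = W/(Q + kV).
Q + kV = 3.064e+08 + 29·1.99e+09 = 5.802e+10 m³/yr.
C = 11900/5.802e+10 = 2.051e-07 kg/m³ = 0.0002051 mg/L = 0.2051 µg/L.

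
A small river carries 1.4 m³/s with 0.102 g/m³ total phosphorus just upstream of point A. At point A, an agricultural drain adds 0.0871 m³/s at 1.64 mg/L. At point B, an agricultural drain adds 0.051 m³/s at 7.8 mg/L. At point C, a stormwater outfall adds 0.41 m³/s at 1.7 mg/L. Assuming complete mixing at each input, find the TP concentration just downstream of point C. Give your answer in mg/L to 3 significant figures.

After input A: C = (1.4·0.102 + 0.0871·1.64) / 1.487 = 0.1921 mg/L.
After input B: C = (1.487·0.1921 + 0.051·7.8) / 1.538 = 0.4443 mg/L.
After input C: C = (1.538·0.4443 + 0.41·1.7) / 1.948 = 0.7086 mg/L.

0.709 mg/L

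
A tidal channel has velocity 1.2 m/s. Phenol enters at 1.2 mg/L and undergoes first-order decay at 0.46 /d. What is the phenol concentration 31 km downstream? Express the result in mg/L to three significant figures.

Travel time t = 31 km / 1.2 m/s = 3.1e+04/1.2 = 2.583e+04 s = 0.299 d.
First-order decay: C = 1.2·exp(−0.46·0.299) = 1.2·0.8715 = 1.046 mg/L.

1.05 mg/L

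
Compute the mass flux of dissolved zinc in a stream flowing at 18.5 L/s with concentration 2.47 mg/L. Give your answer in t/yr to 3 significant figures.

18.5 L/s = 0.0185 m³/s.
Mass flux = Q·C = 0.0185 m³/s × 2.47 g/m³ = 0.04569 g/s.
= 0.04569 g/s × 31.56 = 1.442 t/yr.

1.44 t/yr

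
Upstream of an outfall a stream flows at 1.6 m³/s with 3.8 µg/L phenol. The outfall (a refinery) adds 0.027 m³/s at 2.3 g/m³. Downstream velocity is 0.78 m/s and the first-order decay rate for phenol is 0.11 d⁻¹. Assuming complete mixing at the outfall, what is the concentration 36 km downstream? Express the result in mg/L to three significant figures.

0.0395 mg/L

3.8 µg/L = 0.0038 mg/L.
After complete mixing, C₀ = (0.027·2.3 + 1.6·0.0038) / 1.627 = 0.04191 mg/L.
Travel time t = 3.6e+04 m / 0.78 m/s = 4.615e+04 s = 0.5342 d.
C = 0.04191·exp(−0.11·0.5342) = 0.04191·0.9429 = 0.03951 mg/L.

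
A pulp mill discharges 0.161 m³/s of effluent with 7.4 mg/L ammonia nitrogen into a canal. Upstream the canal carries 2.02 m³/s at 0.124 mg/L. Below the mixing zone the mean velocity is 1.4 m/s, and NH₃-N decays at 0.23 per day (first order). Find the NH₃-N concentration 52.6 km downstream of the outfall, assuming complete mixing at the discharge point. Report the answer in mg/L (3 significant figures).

After complete mixing, C₀ = (0.161·7.4 + 2.02·0.124) / 2.181 = 0.6611 mg/L.
Travel time t = 5.26e+04 m / 1.4 m/s = 3.757e+04 s = 0.4349 d.
C = 0.6611·exp(−0.23·0.4349) = 0.6611·0.9048 = 0.5982 mg/L.

0.598 mg/L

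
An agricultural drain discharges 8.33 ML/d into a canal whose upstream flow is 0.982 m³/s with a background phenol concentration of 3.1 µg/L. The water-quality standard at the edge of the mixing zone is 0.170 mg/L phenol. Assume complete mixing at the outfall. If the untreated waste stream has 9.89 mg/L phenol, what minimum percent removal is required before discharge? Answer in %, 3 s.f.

8.33 ML/d = 0.09641 m³/s.
3.1 µg/L = 0.0031 mg/L.
Mass balance: 0.17·1.078 = 0.09641·Cₑ + 0.982·0.0031.
Cₑ = (0.1833 − 0.003044) / 0.09641 = 1.87 mg/L.
Required removal = 1 − 1.87/9.89 = 81.09 %.

81.1 %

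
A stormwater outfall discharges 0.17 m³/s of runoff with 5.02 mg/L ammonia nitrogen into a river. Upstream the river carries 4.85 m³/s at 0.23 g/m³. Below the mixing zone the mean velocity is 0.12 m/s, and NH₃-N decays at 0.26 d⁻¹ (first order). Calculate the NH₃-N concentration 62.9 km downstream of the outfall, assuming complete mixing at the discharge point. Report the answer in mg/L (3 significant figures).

After complete mixing, C₀ = (0.17·5.02 + 4.85·0.23) / 5.02 = 0.3922 mg/L.
Travel time t = 6.29e+04 m / 0.12 m/s = 5.242e+05 s = 6.067 d.
C = 0.3922·exp(−0.26·6.067) = 0.3922·0.2065 = 0.081 mg/L.

0.0810 mg/L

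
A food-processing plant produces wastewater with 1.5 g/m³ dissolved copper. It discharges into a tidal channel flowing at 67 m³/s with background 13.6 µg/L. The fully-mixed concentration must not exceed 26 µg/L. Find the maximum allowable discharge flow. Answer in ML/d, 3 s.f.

48.7 ML/d

13.6 µg/L = 0.0136 mg/L.
26 µg/L = 0.026 mg/L.
Mass balance at complete mixing: C_std·(Q_w + Q_r) = Q_w·C_e + Q_r·C_b.
Rearranging, Q_w = Q_r·(C_std − C_b)/(C_e − C_std) = 67·(0.026 − 0.0136) / (1.5 − 0.026) = 0.5636 m³/s.
= 48.7 ML/d.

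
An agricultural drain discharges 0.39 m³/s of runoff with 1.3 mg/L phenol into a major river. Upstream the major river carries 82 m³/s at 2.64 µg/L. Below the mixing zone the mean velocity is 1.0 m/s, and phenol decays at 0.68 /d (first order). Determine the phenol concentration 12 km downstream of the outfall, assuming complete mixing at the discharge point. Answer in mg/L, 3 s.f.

2.64 µg/L = 0.00264 mg/L.
After complete mixing, C₀ = (0.39·1.3 + 82·0.00264) / 82.39 = 0.008781 mg/L.
Travel time t = 1.2e+04 m / 1.0 m/s = 1.2e+04 s = 0.1389 d.
C = 0.008781·exp(−0.68·0.1389) = 0.008781·0.9099 = 0.00799 mg/L.

0.00799 mg/L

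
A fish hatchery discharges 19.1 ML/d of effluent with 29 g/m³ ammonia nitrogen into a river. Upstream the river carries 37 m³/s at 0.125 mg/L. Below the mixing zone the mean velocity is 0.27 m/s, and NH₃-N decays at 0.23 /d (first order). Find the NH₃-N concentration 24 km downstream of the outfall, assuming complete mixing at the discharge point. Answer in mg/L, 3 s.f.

0.234 mg/L

19.1 ML/d = 0.2211 m³/s.
After complete mixing, C₀ = (0.2211·29 + 37·0.125) / 37.22 = 0.2965 mg/L.
Travel time t = 2.4e+04 m / 0.27 m/s = 8.889e+04 s = 1.029 d.
C = 0.2965·exp(−0.23·1.029) = 0.2965·0.7893 = 0.234 mg/L.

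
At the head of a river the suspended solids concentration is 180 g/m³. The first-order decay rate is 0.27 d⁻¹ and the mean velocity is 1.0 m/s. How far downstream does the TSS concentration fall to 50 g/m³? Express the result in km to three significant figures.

410 km

From C = C₀·e^(−kt), t = ln(C₀/C)/k = ln(180/50)/0.27 = 1.281/0.27 = 4.744 d.
Distance = v·t = 1.0 m/s × 4.099e+05 s = 4.099e+05 m = 409.9 km.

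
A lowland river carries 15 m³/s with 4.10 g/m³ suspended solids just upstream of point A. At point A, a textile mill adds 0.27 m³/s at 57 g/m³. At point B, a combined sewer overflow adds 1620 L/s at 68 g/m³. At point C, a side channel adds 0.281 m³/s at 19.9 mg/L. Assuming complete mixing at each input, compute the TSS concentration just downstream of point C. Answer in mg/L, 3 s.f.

After input A: C = (15·4.1 + 0.27·57) / 15.27 = 5.035 mg/L.
1620 L/s = 1.62 m³/s.
After input B: C = (15.27·5.035 + 1.62·68) / 16.89 = 11.07 mg/L.
After input C: C = (16.89·11.07 + 0.281·19.9) / 17.17 = 11.22 mg/L.

11.2 mg/L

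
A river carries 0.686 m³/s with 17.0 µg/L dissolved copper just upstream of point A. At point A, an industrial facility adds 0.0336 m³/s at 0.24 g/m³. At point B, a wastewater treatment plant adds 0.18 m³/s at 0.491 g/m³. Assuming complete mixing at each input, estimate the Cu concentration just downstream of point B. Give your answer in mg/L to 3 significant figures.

17.0 µg/L = 0.017 mg/L.
After input A: C = (0.686·0.017 + 0.0336·0.24) / 0.7196 = 0.02741 mg/L.
After input B: C = (0.7196·0.02741 + 0.18·0.491) / 0.8996 = 0.1202 mg/L.

0.120 mg/L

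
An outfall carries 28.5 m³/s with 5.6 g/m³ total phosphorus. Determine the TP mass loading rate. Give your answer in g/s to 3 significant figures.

Mass flux = Q·C = 28.5 m³/s × 5.6 g/m³ = 159.6 g/s.

160 g/s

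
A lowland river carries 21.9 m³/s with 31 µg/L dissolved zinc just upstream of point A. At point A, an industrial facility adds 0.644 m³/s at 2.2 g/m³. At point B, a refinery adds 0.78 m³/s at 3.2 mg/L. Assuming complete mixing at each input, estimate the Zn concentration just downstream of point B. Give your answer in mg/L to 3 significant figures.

31 µg/L = 0.031 mg/L.
After input A: C = (21.9·0.031 + 0.644·2.2) / 22.54 = 0.09296 mg/L.
After input B: C = (22.54·0.09296 + 0.78·3.2) / 23.32 = 0.1969 mg/L.

0.197 mg/L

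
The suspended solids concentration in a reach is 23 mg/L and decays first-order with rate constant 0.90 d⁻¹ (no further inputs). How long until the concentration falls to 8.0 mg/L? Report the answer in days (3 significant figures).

1.17 d

t = ln(C₀/C)/k = ln(23/8.0)/0.90 = 1.056/0.90 = 1.173 d.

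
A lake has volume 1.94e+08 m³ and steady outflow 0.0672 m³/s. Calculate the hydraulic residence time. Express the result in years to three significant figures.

Q = 0.0672 m³/s × 3.156e+07 s/yr = 2.121e+06 m³/yr.
Hydraulic residence time τ = V/Q = 1.94e+08/2.121e+06 = 91.48 yr.

91.5 yr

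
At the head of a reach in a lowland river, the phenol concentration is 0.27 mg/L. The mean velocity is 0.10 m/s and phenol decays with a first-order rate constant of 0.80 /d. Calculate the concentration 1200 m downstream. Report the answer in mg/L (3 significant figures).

0.242 mg/L

Travel time t = 1200 m / 0.10 m/s = 1200/0.10 = 1.2e+04 s = 0.1389 d.
First-order decay: C = 0.27·exp(−0.80·0.1389) = 0.27·0.8948 = 0.2416 mg/L.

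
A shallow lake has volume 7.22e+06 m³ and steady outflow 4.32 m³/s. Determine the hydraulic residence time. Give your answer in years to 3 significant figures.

0.0530 yr

Q = 4.32 m³/s × 3.156e+07 s/yr = 1.363e+08 m³/yr.
Hydraulic residence time τ = V/Q = 7.22e+06/1.363e+08 = 0.05296 yr.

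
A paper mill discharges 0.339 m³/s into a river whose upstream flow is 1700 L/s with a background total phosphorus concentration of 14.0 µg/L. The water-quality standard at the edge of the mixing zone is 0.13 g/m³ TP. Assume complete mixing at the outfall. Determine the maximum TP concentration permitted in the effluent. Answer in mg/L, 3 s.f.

0.712 mg/L

1700 L/s = 1.7 m³/s.
14.0 µg/L = 0.014 mg/L.
Mass balance: 0.13·2.039 = 0.339·Cₑ + 1.7·0.014.
Cₑ = (0.2651 − 0.0238) / 0.339 = 0.7117 mg/L.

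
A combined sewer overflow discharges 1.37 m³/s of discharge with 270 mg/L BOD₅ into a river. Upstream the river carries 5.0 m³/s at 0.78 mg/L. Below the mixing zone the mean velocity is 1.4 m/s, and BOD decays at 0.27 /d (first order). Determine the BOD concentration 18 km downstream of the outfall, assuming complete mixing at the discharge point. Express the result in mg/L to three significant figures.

56.4 mg/L

After complete mixing, C₀ = (1.37·270 + 5·0.78) / 6.37 = 58.68 mg/L.
Travel time t = 1.8e+04 m / 1.4 m/s = 1.286e+04 s = 0.1488 d.
C = 58.68·exp(−0.27·0.1488) = 58.68·0.9606 = 56.37 mg/L.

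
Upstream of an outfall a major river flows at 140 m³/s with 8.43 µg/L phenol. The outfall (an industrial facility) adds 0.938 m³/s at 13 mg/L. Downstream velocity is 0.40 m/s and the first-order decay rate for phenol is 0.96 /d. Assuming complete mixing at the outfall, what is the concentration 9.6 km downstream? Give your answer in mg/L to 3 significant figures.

8.43 µg/L = 0.00843 mg/L.
After complete mixing, C₀ = (0.938·13 + 140·0.00843) / 140.9 = 0.09489 mg/L.
Travel time t = 9600 m / 0.40 m/s = 2.4e+04 s = 0.2778 d.
C = 0.09489·exp(−0.96·0.2778) = 0.09489·0.7659 = 0.07268 mg/L.

0.0727 mg/L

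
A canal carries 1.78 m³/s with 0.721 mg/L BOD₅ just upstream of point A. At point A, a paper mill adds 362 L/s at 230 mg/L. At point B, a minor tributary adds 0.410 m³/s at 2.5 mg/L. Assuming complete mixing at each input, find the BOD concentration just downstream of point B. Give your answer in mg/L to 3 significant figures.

362 L/s = 0.362 m³/s.
After input A: C = (1.78·0.721 + 0.362·230) / 2.142 = 39.47 mg/L.
After input B: C = (2.142·39.47 + 0.41·2.5) / 2.552 = 33.53 mg/L.

33.5 mg/L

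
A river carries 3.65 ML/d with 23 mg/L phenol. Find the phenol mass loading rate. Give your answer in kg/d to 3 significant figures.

83.9 kg/d

3.65 ML/d = 0.04225 m³/s.
Mass flux = Q·C = 0.04225 m³/s × 23 g/m³ = 0.9716 g/s.
= 0.9716 g/s × 86.4 = 83.95 kg/d.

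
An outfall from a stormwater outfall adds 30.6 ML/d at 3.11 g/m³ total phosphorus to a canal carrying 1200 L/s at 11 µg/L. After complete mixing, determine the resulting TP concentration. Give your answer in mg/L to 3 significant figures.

30.6 ML/d = 0.3542 m³/s.
1200 L/s = 1.2 m³/s.
11 µg/L = 0.011 mg/L.
Flow-weighted mixing gives C = (0.3542·3.11 + 1.2·0.011) / (0.3542 + 1.2) = 1.115/1.554 = 0.7172 mg/L.

0.717 mg/L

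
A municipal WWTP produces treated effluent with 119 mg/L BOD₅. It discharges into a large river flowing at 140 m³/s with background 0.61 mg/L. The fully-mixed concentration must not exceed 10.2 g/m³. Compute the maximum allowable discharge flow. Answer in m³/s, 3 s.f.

12.3 m³/s

Mass balance at complete mixing: C_std·(Q_w + Q_r) = Q_w·C_e + Q_r·C_b.
Rearranging, Q_w = Q_r·(C_std − C_b)/(C_e − C_std) = 140·(10.2 − 0.61) / (119 − 10.2) = 12.34 m³/s.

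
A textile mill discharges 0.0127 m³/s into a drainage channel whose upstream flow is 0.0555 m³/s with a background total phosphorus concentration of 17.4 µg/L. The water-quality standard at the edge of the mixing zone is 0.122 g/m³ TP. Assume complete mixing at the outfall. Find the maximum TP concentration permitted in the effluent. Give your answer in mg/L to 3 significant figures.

17.4 µg/L = 0.0174 mg/L.
Mass balance: 0.122·0.0682 = 0.0127·Cₑ + 0.0555·0.0174.
Cₑ = (0.00832 − 0.0009657) / 0.0127 = 0.5791 mg/L.

0.579 mg/L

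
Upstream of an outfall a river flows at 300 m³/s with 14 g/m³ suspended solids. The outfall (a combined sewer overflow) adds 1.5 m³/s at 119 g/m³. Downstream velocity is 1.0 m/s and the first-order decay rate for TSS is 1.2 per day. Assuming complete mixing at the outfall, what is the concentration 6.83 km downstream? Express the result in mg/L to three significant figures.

13.2 mg/L

After complete mixing, C₀ = (1.5·119 + 300·14) / 301.5 = 14.52 mg/L.
Travel time t = 6830 m / 1.0 m/s = 6830 s = 0.07905 d.
C = 14.52·exp(−1.2·0.07905) = 14.52·0.9095 = 13.21 mg/L.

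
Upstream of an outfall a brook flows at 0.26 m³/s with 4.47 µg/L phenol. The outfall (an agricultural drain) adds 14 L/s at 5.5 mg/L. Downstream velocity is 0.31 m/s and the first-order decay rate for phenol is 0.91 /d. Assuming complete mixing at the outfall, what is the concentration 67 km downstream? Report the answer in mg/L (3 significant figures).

14 L/s = 0.014 m³/s.
4.47 µg/L = 0.00447 mg/L.
After complete mixing, C₀ = (0.014·5.5 + 0.26·0.00447) / 0.274 = 0.2853 mg/L.
Travel time t = 6.7e+04 m / 0.31 m/s = 2.161e+05 s = 2.501 d.
C = 0.2853·exp(−0.91·2.501) = 0.2853·0.1027 = 0.02928 mg/L.

0.0293 mg/L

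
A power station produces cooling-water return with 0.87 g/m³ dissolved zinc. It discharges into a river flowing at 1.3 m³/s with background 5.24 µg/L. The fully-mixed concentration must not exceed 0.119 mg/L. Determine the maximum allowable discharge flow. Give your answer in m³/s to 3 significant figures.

5.24 µg/L = 0.00524 mg/L.
Mass balance at complete mixing: C_std·(Q_w + Q_r) = Q_w·C_e + Q_r·C_b.
Rearranging, Q_w = Q_r·(C_std − C_b)/(C_e − C_std) = 1.3·(0.119 − 0.00524) / (0.87 − 0.119) = 0.1969 m³/s.

0.197 m³/s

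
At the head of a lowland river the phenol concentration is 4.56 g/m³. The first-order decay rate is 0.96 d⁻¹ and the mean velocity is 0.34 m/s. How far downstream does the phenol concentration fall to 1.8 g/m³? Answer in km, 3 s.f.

From C = C₀·e^(−kt), t = ln(C₀/C)/k = ln(4.56/1.8)/0.96 = 0.9295/0.96 = 0.9683 d.
Distance = v·t = 0.34 m/s × 8.366e+04 s = 2.844e+04 m = 28.44 km.

28.4 km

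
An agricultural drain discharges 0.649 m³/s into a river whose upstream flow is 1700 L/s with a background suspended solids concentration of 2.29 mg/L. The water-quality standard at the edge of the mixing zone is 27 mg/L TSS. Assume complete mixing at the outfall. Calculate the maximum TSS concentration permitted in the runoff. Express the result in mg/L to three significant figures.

91.7 mg/L

1700 L/s = 1.7 m³/s.
Mass balance: 27·2.349 = 0.649·Cₑ + 1.7·2.29.
Cₑ = (63.42 − 3.893) / 0.649 = 91.73 mg/L.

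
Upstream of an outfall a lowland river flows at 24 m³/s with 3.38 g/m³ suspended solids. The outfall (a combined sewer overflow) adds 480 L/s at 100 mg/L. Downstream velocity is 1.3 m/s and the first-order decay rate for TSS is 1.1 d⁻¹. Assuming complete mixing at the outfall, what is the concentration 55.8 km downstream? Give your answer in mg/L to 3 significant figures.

3.05 mg/L

480 L/s = 0.48 m³/s.
After complete mixing, C₀ = (0.48·100 + 24·3.38) / 24.48 = 5.275 mg/L.
Travel time t = 5.58e+04 m / 1.3 m/s = 4.292e+04 s = 0.4968 d.
C = 5.275·exp(−1.1·0.4968) = 5.275·0.579 = 3.054 mg/L.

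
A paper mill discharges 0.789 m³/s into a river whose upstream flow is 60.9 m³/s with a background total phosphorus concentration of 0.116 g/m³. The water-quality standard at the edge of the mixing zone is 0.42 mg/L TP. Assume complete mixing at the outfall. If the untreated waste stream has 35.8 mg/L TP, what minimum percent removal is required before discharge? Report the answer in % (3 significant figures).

33.3 %

Mass balance: 0.42·61.69 = 0.789·Cₑ + 60.9·0.116.
Cₑ = (25.91 − 7.064) / 0.789 = 23.88 mg/L.
Required removal = 1 − 23.88/35.8 = 33.28 %.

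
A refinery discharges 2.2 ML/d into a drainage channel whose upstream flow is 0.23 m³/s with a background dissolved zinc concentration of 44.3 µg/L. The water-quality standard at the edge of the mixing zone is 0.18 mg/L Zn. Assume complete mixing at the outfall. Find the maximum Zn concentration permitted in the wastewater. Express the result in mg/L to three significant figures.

1.41 mg/L

2.2 ML/d = 0.02546 m³/s.
44.3 µg/L = 0.0443 mg/L.
Mass balance: 0.18·0.2555 = 0.02546·Cₑ + 0.23·0.0443.
Cₑ = (0.04598 − 0.01019) / 0.02546 = 1.406 mg/L.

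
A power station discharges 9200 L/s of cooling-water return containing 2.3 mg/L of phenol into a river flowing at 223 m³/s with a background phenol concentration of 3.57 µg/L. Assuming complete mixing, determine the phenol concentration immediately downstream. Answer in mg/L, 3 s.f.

0.0946 mg/L

9200 L/s = 9.2 m³/s.
3.57 µg/L = 0.00357 mg/L.
By mass balance at complete mixing, C = (9.2·2.3 + 223·0.00357) / (9.2 + 223) = 21.96/232.2 = 0.09456 mg/L.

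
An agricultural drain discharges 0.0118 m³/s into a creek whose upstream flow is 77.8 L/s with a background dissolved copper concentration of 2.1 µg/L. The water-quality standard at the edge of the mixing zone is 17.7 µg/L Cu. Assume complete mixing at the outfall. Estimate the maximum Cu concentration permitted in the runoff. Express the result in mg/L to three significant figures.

77.8 L/s = 0.0778 m³/s.
2.1 µg/L = 0.0021 mg/L.
17.7 µg/L = 0.0177 mg/L.
Mass balance: 0.0177·0.0896 = 0.0118·Cₑ + 0.0778·0.0021.
Cₑ = (0.001586 − 0.0001634) / 0.0118 = 0.1206 mg/L.

0.121 mg/L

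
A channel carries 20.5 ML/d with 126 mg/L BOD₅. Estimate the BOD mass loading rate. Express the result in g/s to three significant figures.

29.9 g/s

20.5 ML/d = 0.2373 m³/s.
Mass flux = Q·C = 0.2373 m³/s × 126 g/m³ = 29.9 g/s.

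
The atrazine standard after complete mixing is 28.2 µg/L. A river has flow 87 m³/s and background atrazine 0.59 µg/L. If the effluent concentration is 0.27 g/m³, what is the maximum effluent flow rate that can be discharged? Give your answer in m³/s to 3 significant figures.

0.59 µg/L = 0.00059 mg/L.
28.2 µg/L = 0.0282 mg/L.
Mass balance at complete mixing: C_std·(Q_w + Q_r) = Q_w·C_e + Q_r·C_b.
Rearranging, Q_w = Q_r·(C_std − C_b)/(C_e − C_std) = 87·(0.0282 − 0.00059) / (0.27 − 0.0282) = 9.934 m³/s.

9.93 m³/s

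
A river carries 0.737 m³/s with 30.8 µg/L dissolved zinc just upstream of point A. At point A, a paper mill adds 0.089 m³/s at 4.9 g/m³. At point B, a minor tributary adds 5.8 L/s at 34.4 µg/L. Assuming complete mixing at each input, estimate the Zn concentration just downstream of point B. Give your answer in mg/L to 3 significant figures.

30.8 µg/L = 0.0308 mg/L.
After input A: C = (0.737·0.0308 + 0.089·4.9) / 0.826 = 0.5554 mg/L.
5.8 L/s = 0.0058 m³/s.
34.4 µg/L = 0.0344 mg/L.
After input B: C = (0.826·0.5554 + 0.0058·0.0344) / 0.8318 = 0.5518 mg/L.

0.552 mg/L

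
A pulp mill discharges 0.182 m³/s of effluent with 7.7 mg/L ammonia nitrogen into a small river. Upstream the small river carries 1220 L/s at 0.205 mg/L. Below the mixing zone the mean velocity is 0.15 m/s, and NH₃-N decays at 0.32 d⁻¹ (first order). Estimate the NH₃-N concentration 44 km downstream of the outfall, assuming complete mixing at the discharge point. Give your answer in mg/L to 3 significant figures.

1220 L/s = 1.22 m³/s.
After complete mixing, C₀ = (0.182·7.7 + 1.22·0.205) / 1.402 = 1.178 mg/L.
Travel time t = 4.4e+04 m / 0.15 m/s = 2.933e+05 s = 3.395 d.
C = 1.178·exp(−0.32·3.395) = 1.178·0.3374 = 0.3975 mg/L.

0.397 mg/L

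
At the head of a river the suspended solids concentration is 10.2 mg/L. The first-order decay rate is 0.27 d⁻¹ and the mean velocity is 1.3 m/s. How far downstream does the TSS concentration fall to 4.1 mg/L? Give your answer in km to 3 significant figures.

379 km

From C = C₀·e^(−kt), t = ln(C₀/C)/k = ln(10.2/4.1)/0.27 = 0.9114/0.27 = 3.376 d.
Distance = v·t = 1.3 m/s × 2.916e+05 s = 3.791e+05 m = 379.1 km.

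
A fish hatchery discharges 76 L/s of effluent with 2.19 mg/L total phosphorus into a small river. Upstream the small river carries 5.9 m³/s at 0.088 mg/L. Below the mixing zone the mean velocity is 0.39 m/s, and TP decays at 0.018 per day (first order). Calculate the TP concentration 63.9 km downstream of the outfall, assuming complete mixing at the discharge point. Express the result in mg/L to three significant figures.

0.111 mg/L

76 L/s = 0.076 m³/s.
After complete mixing, C₀ = (0.076·2.19 + 5.9·0.088) / 5.976 = 0.1147 mg/L.
Travel time t = 6.39e+04 m / 0.39 m/s = 1.638e+05 s = 1.896 d.
C = 0.1147·exp(−0.018·1.896) = 0.1147·0.9664 = 0.1109 mg/L.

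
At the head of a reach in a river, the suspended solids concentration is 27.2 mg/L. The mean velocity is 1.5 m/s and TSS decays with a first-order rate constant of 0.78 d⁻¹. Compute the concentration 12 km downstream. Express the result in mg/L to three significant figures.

25.3 mg/L

Travel time t = 12 km / 1.5 m/s = 1.2e+04/1.5 = 8000 s = 0.09259 d.
First-order decay: C = 27.2·exp(−0.78·0.09259) = 27.2·0.9303 = 25.3 mg/L.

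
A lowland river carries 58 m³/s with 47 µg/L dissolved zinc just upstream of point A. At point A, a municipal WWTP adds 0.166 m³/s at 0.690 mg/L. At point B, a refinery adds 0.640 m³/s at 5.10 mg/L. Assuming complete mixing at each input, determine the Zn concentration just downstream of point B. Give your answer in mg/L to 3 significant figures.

47 µg/L = 0.047 mg/L.
After input A: C = (58·0.047 + 0.166·0.69) / 58.17 = 0.04884 mg/L.
After input B: C = (58.17·0.04884 + 0.64·5.1) / 58.81 = 0.1038 mg/L.

0.104 mg/L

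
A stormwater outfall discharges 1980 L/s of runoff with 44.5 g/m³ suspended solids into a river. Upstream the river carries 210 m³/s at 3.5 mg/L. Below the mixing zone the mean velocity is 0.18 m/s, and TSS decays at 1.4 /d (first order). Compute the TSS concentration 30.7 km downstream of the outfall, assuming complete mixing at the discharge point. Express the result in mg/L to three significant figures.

1980 L/s = 1.98 m³/s.
After complete mixing, C₀ = (1.98·44.5 + 210·3.5) / 212 = 3.883 mg/L.
Travel time t = 3.07e+04 m / 0.18 m/s = 1.706e+05 s = 1.974 d.
C = 3.883·exp(−1.4·1.974) = 3.883·0.06306 = 0.2449 mg/L.

0.245 mg/L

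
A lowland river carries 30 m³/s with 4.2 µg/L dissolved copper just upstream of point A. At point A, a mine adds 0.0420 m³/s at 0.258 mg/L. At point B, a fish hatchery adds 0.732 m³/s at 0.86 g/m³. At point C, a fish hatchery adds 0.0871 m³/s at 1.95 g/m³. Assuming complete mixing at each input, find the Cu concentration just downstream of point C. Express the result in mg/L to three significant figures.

0.0303 mg/L

4.2 µg/L = 0.0042 mg/L.
After input A: C = (30·0.0042 + 0.042·0.258) / 30.04 = 0.004555 mg/L.
After input B: C = (30.04·0.004555 + 0.732·0.86) / 30.77 = 0.0249 mg/L.
After input C: C = (30.77·0.0249 + 0.0871·1.95) / 30.86 = 0.03034 mg/L.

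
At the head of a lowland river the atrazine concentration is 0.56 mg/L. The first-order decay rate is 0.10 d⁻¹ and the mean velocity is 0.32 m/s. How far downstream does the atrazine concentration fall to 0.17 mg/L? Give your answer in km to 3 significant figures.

330 km

From C = C₀·e^(−kt), t = ln(C₀/C)/k = ln(0.56/0.17)/0.10 = 1.192/0.10 = 11.92 d.
Distance = v·t = 0.32 m/s × 1.03e+06 s = 3.296e+05 m = 329.6 km.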